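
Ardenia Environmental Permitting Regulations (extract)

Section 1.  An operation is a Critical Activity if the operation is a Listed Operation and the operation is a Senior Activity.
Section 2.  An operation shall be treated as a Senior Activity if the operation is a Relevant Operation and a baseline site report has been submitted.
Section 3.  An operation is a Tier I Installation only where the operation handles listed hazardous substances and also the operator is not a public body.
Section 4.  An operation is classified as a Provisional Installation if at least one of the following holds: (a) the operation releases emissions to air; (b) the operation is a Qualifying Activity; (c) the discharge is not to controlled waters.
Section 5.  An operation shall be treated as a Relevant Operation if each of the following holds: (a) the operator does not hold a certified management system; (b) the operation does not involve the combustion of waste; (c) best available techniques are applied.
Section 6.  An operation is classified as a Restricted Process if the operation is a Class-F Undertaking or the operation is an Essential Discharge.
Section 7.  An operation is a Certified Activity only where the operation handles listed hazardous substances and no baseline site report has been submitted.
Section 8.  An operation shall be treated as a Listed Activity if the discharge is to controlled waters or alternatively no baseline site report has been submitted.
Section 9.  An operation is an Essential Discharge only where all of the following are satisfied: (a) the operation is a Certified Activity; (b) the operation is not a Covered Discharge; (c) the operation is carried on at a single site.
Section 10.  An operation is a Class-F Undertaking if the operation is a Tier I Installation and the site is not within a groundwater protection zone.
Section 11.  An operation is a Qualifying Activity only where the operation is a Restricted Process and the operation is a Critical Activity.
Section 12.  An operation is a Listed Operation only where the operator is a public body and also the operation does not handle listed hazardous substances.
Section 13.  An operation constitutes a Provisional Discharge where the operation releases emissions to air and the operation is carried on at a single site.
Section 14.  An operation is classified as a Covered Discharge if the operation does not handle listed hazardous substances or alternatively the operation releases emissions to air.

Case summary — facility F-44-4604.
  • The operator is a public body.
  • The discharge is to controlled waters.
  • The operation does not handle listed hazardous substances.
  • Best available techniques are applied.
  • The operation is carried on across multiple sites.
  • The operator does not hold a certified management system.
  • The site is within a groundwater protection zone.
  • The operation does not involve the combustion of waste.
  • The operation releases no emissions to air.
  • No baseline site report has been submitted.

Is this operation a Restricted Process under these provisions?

Under section 3: the operation handles listed hazardous substances? no; and the operator is not a public body? no. So the operation is not a Tier I Installation.
Under section 10: Tier I Installation (section 3)? no; and the site is not within a groundwater protection zone? no. So the operation is not a Class-F Undertaking.
Under section 7: the operation handles listed hazardous substances? no; and no baseline site report has been submitted? yes. So the operation is not a Certified Activity.
Under section 14: the operation does not handle listed hazardous substances? yes; or the operation releases emissions to air? no. So the operation is a Covered Discharge.
Under section 9: Certified Activity (section 7)? no; and not a Covered Discharge (section 14)? no; and the operation is carried on at a single site? no. So the operation is not an Essential Discharge.
Under section 6: Class-F Undertaking (section 10)? no; or Essential Discharge (section 9)? no. So the operation is not a Restricted Process.

No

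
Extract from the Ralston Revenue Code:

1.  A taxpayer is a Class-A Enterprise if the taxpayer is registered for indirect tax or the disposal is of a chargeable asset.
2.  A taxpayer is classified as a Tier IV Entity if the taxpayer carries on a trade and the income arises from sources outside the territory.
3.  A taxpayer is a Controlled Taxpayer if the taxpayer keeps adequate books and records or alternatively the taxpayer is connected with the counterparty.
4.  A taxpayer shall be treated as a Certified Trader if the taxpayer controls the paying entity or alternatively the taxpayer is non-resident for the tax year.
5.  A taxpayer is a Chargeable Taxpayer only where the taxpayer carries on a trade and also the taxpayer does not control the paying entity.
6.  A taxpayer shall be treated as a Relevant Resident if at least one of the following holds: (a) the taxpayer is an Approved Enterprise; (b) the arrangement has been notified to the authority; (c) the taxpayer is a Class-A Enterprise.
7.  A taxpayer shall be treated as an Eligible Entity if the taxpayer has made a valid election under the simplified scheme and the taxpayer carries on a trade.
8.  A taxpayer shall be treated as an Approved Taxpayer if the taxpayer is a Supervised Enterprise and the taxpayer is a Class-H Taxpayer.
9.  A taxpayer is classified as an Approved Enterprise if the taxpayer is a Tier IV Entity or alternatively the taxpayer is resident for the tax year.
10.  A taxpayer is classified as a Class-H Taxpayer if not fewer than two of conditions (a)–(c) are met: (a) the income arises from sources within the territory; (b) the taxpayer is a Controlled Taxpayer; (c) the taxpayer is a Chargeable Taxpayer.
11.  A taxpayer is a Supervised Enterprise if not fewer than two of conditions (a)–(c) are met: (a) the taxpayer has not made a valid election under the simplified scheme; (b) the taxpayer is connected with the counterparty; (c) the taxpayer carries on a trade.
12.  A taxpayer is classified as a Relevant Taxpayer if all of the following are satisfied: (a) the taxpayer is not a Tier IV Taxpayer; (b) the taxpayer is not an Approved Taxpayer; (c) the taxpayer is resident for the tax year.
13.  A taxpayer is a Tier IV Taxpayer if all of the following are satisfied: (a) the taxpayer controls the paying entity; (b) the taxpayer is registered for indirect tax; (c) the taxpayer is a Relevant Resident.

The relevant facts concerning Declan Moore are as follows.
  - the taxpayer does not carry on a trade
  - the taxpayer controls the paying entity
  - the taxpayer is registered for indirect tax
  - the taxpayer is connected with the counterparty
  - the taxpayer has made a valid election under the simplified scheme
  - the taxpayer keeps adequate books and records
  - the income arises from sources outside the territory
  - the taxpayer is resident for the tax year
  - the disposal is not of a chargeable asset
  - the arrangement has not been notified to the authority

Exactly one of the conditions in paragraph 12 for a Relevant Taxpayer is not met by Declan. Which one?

Tier IV Taxpayer

paragraph 2 — Tier IV Entity: [the taxpayer carries on a trade? no] AND [the income arises from sources outside the territory? yes] → not satisfied.
paragraph 9 — Approved Enterprise: [Tier IV Entity (paragraph 2)? no] OR [the taxpayer is resident for the tax year? yes] → satisfied.
paragraph 1 — Class-A Enterprise: [the taxpayer is registered for indirect tax? yes] OR [the disposal is of a chargeable asset? no] → satisfied.
paragraph 6 — Relevant Resident: [Approved Enterprise (paragraph 9)? yes] OR [the arrangement has been notified to the authority? no] OR [Class-A Enterprise (paragraph 1)? yes] → satisfied.
paragraph 13 — Tier IV Taxpayer: [the taxpayer controls the paying entity? yes] AND [the taxpayer is registered for indirect tax? yes] AND [Relevant Resident (paragraph 6)? yes] → satisfied.
paragraph 11 — Supervised Enterprise: the taxpayer has not made a valid election under the simplified scheme? no; the taxpayer is connected with the counterparty? yes; the taxpayer carries on a trade? no — 1 of 3 hold (need ≥2) → not satisfied.
paragraph 3 — Controlled Taxpayer: [the taxpayer keeps adequate books and records? yes] OR [the taxpayer is connected with the counterparty? yes] → satisfied.
paragraph 5 — Chargeable Taxpayer: [the taxpayer carries on a trade? no] AND [the taxpayer does not control the paying entity? no] → not satisfied.
paragraph 10 — Class-H Taxpayer: the income arises from sources within the territory? no; Controlled Taxpayer (paragraph 3)? yes; Chargeable Taxpayer (paragraph 5)? no — 1 of 3 hold (need ≥2) → not satisfied.
paragraph 8 — Approved Taxpayer: [Supervised Enterprise (paragraph 11)? no] AND [Class-H Taxpayer (paragraph 10)? no] → not satisfied.
paragraph 12 — Relevant Taxpayer: [not a Tier IV Taxpayer (paragraph 13)? no] AND [not an Approved Taxpayer (paragraph 8)? yes] AND [the taxpayer is resident for the tax year? yes] → not satisfied.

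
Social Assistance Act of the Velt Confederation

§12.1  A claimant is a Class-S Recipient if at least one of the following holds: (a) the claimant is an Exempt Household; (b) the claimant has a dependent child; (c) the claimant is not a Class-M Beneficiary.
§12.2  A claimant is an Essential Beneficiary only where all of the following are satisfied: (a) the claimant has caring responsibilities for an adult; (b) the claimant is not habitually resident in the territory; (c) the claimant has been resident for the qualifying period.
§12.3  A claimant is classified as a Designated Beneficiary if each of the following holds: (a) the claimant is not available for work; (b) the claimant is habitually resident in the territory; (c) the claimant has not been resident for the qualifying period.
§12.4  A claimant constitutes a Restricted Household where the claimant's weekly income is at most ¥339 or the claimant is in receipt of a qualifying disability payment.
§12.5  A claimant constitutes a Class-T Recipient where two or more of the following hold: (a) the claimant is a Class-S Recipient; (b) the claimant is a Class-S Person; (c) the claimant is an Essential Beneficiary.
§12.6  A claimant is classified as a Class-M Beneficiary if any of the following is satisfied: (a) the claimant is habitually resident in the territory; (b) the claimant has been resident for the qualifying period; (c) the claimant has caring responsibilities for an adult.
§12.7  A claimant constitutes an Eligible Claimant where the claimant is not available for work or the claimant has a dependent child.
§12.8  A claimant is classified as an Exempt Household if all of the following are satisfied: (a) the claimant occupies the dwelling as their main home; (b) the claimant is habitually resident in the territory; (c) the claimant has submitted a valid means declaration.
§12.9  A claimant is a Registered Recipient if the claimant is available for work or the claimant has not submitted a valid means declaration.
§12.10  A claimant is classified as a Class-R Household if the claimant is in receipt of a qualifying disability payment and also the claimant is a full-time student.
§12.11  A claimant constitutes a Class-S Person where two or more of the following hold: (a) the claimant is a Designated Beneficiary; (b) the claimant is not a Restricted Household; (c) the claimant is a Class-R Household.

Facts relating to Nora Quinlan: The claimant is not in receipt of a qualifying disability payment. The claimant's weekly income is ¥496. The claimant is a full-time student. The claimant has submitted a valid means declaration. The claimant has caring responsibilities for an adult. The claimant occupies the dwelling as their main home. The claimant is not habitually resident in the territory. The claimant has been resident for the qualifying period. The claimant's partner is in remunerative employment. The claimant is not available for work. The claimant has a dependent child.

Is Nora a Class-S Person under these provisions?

No

§12.3 — Designated Beneficiary: [the claimant is not available for work? yes] AND [the claimant is habitually resident in the territory? no] AND [the claimant has not been resident for the qualifying period? no] → not satisfied.
§12.4 — Restricted Household: [claimant's weekly income: ¥496 ≤ ¥339? no] OR [the claimant is in receipt of a qualifying disability payment? no] → not satisfied.
§12.10 — Class-R Household: [the claimant is in receipt of a qualifying disability payment? no] AND [the claimant is a full-time student? yes] → not satisfied.
§12.11 — Class-S Person: Designated Beneficiary (§12.3)? no; not a Restricted Household (§12.4)? yes; Class-R Household (§12.10)? no — 1 of 3 hold (need ≥2) → not satisfied.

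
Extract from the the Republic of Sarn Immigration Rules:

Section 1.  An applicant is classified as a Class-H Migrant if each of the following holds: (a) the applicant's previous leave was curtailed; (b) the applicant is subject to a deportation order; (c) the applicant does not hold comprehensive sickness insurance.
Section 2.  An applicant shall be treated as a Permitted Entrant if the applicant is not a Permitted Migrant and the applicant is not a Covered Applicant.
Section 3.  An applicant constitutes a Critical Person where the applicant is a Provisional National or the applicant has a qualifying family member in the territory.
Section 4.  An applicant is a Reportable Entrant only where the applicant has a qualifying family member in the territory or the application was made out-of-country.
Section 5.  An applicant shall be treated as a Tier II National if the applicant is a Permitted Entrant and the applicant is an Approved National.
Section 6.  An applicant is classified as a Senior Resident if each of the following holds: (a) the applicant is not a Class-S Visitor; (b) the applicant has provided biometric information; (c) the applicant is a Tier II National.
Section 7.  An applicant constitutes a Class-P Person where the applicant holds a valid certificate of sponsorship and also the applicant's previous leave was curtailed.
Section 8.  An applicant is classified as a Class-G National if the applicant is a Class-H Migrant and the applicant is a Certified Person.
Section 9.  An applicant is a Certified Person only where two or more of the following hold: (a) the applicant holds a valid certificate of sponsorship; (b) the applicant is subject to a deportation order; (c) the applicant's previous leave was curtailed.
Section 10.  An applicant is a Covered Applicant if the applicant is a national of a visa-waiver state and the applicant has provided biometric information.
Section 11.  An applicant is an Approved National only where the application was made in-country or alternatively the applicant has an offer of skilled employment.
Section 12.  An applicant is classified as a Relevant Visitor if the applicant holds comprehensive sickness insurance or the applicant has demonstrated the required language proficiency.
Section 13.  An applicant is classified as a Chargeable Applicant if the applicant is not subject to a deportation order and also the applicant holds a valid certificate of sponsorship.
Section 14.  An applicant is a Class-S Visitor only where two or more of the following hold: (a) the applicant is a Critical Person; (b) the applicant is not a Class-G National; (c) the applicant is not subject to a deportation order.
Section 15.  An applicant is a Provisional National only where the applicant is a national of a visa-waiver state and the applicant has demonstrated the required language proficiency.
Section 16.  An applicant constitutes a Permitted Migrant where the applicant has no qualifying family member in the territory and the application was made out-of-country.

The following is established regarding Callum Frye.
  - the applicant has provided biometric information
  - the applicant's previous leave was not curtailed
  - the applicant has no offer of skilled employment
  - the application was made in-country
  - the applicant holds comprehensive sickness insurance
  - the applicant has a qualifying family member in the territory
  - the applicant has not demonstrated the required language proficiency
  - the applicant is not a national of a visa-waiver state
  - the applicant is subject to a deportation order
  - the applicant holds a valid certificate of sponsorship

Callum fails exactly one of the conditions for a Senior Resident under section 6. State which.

Under section 15: the applicant is a national of a visa-waiver state? no; and the applicant has demonstrated the required language proficiency? no. So the applicant is not a Provisional National.
Under section 3: Provisional National (section 15)? no; or the applicant has a qualifying family member in the territory? yes. So the applicant is a Critical Person.
Under section 1: the applicant's previous leave was curtailed? no; and the applicant is subject to a deportation order? yes; and the applicant does not hold comprehensive sickness insurance? no. So the applicant is not a Class-H Migrant.
Under section 9: the applicant holds a valid certificate of sponsorship? yes; the applicant is subject to a deportation order? yes; the applicant's previous leave was curtailed? no — 2 of 3 hold (need ≥2) → satisfied.
Under section 8: Class-H Migrant (section 1)? no; and Certified Person (section 9)? yes. So the applicant is not a Class-G National.
Under section 14: Critical Person (section 3)? yes; not a Class-G National (section 8)? yes; the applicant is not subject to a deportation order? no — 2 of 3 hold (need ≥2) → satisfied.
Under section 16: the applicant has no qualifying family member in the territory? no; and the application was made out-of-country? no. So the applicant is not a Permitted Migrant.
Under section 10: the applicant is a national of a visa-waiver state? no; and the applicant has provided biometric information? yes. So the applicant is not a Covered Applicant.
Under section 2: not a Permitted Migrant (section 16)? yes; and not a Covered Applicant (section 10)? yes. So the applicant is a Permitted Entrant.
Under section 11: the application was made in-country? yes; or the applicant has an offer of skilled employment? no. So the applicant is an Approved National.
Under section 5: Permitted Entrant (section 2)? yes; and Approved National (section 11)? yes. So the applicant is a Tier II National.
Under section 6: not a Class-S Visitor (section 14)? no; and the applicant has provided biometric information? yes; and Tier II National (section 5)? yes. So the applicant is not a Senior Resident.

Class-S Visitor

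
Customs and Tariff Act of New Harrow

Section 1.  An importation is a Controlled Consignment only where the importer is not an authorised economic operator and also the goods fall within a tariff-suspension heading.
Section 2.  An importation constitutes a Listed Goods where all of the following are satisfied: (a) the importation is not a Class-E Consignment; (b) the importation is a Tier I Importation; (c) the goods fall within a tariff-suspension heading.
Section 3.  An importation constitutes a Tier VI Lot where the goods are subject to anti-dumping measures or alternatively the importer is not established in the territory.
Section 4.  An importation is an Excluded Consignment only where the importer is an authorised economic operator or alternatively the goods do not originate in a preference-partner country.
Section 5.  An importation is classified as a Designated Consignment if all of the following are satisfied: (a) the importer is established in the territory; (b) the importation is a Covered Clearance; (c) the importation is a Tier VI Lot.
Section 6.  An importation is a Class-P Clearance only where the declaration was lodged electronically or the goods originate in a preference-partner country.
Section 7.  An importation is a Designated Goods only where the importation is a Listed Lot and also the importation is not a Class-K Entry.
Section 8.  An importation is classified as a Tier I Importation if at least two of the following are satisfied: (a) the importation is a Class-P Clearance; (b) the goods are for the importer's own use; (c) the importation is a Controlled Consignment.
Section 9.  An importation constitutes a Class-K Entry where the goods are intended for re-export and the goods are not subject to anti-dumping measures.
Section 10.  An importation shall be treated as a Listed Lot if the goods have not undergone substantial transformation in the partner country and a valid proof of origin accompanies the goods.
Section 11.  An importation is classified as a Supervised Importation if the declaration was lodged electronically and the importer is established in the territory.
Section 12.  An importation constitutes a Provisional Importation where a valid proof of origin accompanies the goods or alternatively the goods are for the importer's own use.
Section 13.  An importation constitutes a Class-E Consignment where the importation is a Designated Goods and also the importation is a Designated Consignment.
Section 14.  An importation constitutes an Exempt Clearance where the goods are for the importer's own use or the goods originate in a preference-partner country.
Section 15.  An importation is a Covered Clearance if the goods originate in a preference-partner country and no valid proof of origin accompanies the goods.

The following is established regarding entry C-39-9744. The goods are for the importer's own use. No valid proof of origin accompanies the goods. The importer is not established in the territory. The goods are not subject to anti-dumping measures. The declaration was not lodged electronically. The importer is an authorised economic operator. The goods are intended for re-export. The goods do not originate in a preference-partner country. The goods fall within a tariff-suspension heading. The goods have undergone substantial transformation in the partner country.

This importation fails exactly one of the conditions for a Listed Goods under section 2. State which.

Tier I Importation

section 10 — Listed Lot: [the goods have not undergone substantial transformation in the partner country? no] AND [a valid proof of origin accompanies the goods? no] → not satisfied.
section 9 — Class-K Entry: [the goods are intended for re-export? yes] AND [the goods are not subject to anti-dumping measures? yes] → satisfied.
section 7 — Designated Goods: [Listed Lot (section 10)? no] AND [not a Class-K Entry (section 9)? no] → not satisfied.
section 15 — Covered Clearance: [the goods originate in a preference-partner country? no] AND [no valid proof of origin accompanies the goods? yes] → not satisfied.
section 3 — Tier VI Lot: [the goods are subject to anti-dumping measures? no] OR [the importer is not established in the territory? yes] → satisfied.
section 5 — Designated Consignment: [the importer is established in the territory? no] AND [Covered Clearance (section 15)? no] AND [Tier VI Lot (section 3)? yes] → not satisfied.
section 13 — Class-E Consignment: [Designated Goods (section 7)? no] AND [Designated Consignment (section 5)? no] → not satisfied.
section 6 — Class-P Clearance: [the declaration was lodged electronically? no] OR [the goods originate in a preference-partner country? no] → not satisfied.
section 1 — Controlled Consignment: [the importer is not an authorised economic operator? no] AND [the goods fall within a tariff-suspension heading? yes] → not satisfied.
section 8 — Tier I Importation: Class-P Clearance (section 6)? no; the goods are for the importer's own use? yes; Controlled Consignment (section 1)? no — 1 of 3 hold (need ≥2) → not satisfied.
section 2 — Listed Goods: [not a Class-E Consignment (section 13)? yes] AND [Tier I Importation (section 8)? no] AND [the goods fall within a tariff-suspension heading? yes] → not satisfied.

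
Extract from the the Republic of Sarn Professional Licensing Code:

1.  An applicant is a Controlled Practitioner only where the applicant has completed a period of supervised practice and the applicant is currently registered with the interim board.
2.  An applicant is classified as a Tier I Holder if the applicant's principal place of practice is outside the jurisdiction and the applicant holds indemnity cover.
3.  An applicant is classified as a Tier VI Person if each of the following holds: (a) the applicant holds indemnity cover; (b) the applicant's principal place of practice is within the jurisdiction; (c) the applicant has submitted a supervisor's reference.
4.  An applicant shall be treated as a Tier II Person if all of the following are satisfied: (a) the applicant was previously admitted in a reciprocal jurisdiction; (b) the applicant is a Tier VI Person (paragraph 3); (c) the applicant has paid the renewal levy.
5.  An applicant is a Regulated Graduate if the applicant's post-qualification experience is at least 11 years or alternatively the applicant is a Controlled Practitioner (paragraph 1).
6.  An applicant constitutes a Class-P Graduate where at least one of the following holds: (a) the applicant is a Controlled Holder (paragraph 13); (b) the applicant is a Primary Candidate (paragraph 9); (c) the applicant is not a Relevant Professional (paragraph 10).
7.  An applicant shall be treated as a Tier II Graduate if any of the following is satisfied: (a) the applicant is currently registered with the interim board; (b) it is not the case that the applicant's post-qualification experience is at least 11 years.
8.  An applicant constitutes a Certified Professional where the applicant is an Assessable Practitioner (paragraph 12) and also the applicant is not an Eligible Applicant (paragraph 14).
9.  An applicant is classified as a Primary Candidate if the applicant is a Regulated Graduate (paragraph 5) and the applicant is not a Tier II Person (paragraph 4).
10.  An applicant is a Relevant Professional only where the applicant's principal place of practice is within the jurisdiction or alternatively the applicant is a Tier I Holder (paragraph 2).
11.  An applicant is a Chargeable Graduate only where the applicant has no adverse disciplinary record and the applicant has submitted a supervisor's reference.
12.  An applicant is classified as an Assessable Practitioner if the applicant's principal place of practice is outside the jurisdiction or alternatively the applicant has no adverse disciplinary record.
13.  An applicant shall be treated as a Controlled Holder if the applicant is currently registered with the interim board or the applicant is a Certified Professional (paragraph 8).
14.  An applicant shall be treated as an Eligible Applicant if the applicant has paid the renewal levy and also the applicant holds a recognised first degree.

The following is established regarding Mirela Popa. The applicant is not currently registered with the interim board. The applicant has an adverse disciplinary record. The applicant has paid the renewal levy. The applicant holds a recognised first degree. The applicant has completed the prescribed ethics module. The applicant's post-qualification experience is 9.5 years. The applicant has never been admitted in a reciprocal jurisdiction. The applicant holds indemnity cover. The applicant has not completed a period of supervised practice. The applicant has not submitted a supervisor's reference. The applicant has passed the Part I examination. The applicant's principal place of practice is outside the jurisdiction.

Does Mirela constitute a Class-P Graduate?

No

Under paragraph 12: the applicant's principal place of practice is outside the jurisdiction? yes; or the applicant has no adverse disciplinary record? no. So the applicant is an Assessable Practitioner.
Under paragraph 14: the applicant has paid the renewal levy? yes; and the applicant holds a recognised first degree? yes. So the applicant is an Eligible Applicant.
Under paragraph 8: Assessable Practitioner (paragraph 12)? yes; and not an Eligible Applicant (paragraph 14)? no. So the applicant is not a Certified Professional.
Under paragraph 13: the applicant is currently registered with the interim board? no; or Certified Professional (paragraph 8)? no. So the applicant is not a Controlled Holder.
Under paragraph 1: the applicant has completed a period of supervised practice? no; and the applicant is currently registered with the interim board? no. So the applicant is not a Controlled Practitioner.
Under paragraph 5: applicant's post-qualification experience: 9.5 years ≥ 11 years? no; or Controlled Practitioner (paragraph 1)? no. So the applicant is not a Regulated Graduate.
Under paragraph 3: the applicant holds indemnity cover? yes; and the applicant's principal place of practice is within the jurisdiction? no; and the applicant has submitted a supervisor's reference? no. So the applicant is not a Tier VI Person.
Under paragraph 4: the applicant was previously admitted in a reciprocal jurisdiction? no; and Tier VI Person (paragraph 3)? no; and the applicant has paid the renewal levy? yes. So the applicant is not a Tier II Person.
Under paragraph 9: Regulated Graduate (paragraph 5)? no; and not a Tier II Person (paragraph 4)? yes. So the applicant is not a Primary Candidate.
Under paragraph 2: the applicant's principal place of practice is outside the jurisdiction? yes; and the applicant holds indemnity cover? yes. So the applicant is a Tier I Holder.
Under paragraph 10: the applicant's principal place of practice is within the jurisdiction? no; or Tier I Holder (paragraph 2)? yes. So the applicant is a Relevant Professional.
Under paragraph 6: Controlled Holder (paragraph 13)? no; or Primary Candidate (paragraph 9)? no; or not a Relevant Professional (paragraph 10)? no. So the applicant is not a Class-P Graduate.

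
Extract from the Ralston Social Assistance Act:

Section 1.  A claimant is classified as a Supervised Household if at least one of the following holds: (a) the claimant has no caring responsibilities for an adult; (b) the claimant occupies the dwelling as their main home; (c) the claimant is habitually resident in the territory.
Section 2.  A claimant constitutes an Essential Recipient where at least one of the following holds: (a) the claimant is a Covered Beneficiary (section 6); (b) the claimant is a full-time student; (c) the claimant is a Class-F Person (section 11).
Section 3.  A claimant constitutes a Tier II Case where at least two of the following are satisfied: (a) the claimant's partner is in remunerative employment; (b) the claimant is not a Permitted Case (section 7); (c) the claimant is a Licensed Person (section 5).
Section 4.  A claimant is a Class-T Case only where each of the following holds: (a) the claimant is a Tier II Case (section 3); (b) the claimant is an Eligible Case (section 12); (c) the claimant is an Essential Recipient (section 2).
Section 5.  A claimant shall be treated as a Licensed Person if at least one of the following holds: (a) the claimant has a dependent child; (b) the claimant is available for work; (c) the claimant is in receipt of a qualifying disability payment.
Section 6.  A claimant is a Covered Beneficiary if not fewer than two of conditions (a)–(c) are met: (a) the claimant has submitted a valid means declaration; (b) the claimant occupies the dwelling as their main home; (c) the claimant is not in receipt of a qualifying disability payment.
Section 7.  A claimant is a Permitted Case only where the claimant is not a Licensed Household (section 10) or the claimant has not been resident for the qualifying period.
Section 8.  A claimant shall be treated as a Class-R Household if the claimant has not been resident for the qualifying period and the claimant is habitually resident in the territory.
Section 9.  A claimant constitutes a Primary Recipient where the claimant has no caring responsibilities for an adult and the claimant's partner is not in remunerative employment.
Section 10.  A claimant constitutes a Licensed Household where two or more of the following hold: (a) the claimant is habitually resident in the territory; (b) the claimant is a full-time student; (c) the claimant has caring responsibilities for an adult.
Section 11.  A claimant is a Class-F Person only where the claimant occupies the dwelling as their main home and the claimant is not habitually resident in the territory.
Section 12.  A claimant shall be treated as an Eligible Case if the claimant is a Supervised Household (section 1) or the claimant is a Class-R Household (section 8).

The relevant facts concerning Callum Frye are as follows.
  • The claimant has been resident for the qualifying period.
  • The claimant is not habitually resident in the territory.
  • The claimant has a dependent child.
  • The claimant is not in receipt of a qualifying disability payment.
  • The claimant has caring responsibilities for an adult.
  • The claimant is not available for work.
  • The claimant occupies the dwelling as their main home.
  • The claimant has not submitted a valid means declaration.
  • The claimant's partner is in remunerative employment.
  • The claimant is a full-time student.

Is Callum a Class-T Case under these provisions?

section 10 — Licensed Household: the claimant is habitually resident in the territory? no; the claimant is a full-time student? yes; the claimant has caring responsibilities for an adult? yes — 2 of 3 hold (need ≥2) → satisfied.
section 7 — Permitted Case: [not a Licensed Household (section 10)? no] OR [the claimant has not been resident for the qualifying period? no] → not satisfied.
section 5 — Licensed Person: [the claimant has a dependent child? yes] OR [the claimant is available for work? no] OR [the claimant is in receipt of a qualifying disability payment? no] → satisfied.
section 3 — Tier II Case: the claimant's partner is in remunerative employment? yes; not a Permitted Case (section 7)? yes; Licensed Person (section 5)? yes — 3 of 3 hold (need ≥2) → satisfied.
section 1 — Supervised Household: [the claimant has no caring responsibilities for an adult? no] OR [the claimant occupies the dwelling as their main home? yes] OR [the claimant is habitually resident in the territory? no] → satisfied.
section 8 — Class-R Household: [the claimant has not been resident for the qualifying period? no] AND [the claimant is habitually resident in the territory? no] → not satisfied.
section 12 — Eligible Case: [Supervised Household (section 1)? yes] OR [Class-R Household (section 8)? no] → satisfied.
section 6 — Covered Beneficiary: the claimant has submitted a valid means declaration? no; the claimant occupies the dwelling as their main home? yes; the claimant is not in receipt of a qualifying disability payment? yes — 2 of 3 hold (need ≥2) → satisfied.
section 11 — Class-F Person: [the claimant occupies the dwelling as their main home? yes] AND [the claimant is not habitually resident in the territory? yes] → satisfied.
section 2 — Essential Recipient: [Covered Beneficiary (section 6)? yes] OR [the claimant is a full-time student? yes] OR [Class-F Person (section 11)? yes] → satisfied.
section 4 — Class-T Case: [Tier II Case (section 3)? yes] AND [Eligible Case (section 12)? yes] AND [Essential Recipient (section 2)? yes] → satisfied.

Yes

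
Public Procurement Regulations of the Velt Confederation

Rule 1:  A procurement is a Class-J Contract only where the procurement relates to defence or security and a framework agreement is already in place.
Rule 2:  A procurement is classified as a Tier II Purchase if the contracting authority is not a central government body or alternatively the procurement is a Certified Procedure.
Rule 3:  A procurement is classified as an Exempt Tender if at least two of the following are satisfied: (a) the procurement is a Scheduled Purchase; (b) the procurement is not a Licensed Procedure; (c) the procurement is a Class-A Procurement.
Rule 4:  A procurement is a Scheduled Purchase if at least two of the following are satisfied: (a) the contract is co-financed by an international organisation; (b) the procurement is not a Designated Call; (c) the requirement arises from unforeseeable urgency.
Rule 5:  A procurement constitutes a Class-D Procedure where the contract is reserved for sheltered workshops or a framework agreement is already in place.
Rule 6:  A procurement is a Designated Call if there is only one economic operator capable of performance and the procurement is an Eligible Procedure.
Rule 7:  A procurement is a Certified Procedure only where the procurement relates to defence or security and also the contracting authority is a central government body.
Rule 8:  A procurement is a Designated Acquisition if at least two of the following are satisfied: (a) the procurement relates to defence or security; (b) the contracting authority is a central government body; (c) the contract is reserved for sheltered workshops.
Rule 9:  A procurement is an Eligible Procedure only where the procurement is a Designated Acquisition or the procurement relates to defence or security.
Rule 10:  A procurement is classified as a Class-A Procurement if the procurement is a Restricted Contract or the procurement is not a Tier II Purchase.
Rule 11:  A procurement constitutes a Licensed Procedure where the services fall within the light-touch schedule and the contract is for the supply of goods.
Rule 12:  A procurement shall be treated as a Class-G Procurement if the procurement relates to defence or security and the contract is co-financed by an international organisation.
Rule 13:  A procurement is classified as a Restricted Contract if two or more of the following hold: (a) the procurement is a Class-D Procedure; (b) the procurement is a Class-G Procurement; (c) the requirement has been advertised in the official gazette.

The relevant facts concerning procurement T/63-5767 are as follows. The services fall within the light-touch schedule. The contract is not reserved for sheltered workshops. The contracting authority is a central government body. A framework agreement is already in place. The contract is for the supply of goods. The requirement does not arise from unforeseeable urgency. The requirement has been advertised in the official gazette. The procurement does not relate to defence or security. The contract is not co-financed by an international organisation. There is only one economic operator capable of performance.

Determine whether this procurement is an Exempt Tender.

No

rule 8 — Designated Acquisition: the procurement relates to defence or security? no; the contracting authority is a central government body? yes; the contract is reserved for sheltered workshops? no — 1 of 3 hold (need ≥2) → not satisfied.
rule 9 — Eligible Procedure: [Designated Acquisition (rule 8)? no] OR [the procurement relates to defence or security? no] → not satisfied.
rule 6 — Designated Call: [there is only one economic operator capable of performance? yes] AND [Eligible Procedure (rule 9)? no] → not satisfied.
rule 4 — Scheduled Purchase: the contract is co-financed by an international organisation? no; not a Designated Call (rule 6)? yes; the requirement arises from unforeseeable urgency? no — 1 of 3 hold (need ≥2) → not satisfied.
rule 11 — Licensed Procedure: [the services fall within the light-touch schedule? yes] AND [the contract is for the supply of goods? yes] → satisfied.
rule 5 — Class-D Procedure: [the contract is reserved for sheltered workshops? no] OR [a framework agreement is already in place? yes] → satisfied.
rule 12 — Class-G Procurement: [the procurement relates to defence or security? no] AND [the contract is co-financed by an international organisation? no] → not satisfied.
rule 13 — Restricted Contract: Class-D Procedure (rule 5)? yes; Class-G Procurement (rule 12)? no; the requirement has been advertised in the official gazette? yes — 2 of 3 hold (need ≥2) → satisfied.
rule 7 — Certified Procedure: [the procurement relates to defence or security? no] AND [the contracting authority is a central government body? yes] → not satisfied.
rule 2 — Tier II Purchase: [the contracting authority is not a central government body? no] OR [Certified Procedure (rule 7)? no] → not satisfied.
rule 10 — Class-A Procurement: [Restricted Contract (rule 13)? yes] OR [not a Tier II Purchase (rule 2)? yes] → satisfied.
rule 3 — Exempt Tender: Scheduled Purchase (rule 4)? no; not a Licensed Procedure (rule 11)? no; Class-A Procurement (rule 10)? yes — 1 of 3 hold (need ≥2) → not satisfied.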